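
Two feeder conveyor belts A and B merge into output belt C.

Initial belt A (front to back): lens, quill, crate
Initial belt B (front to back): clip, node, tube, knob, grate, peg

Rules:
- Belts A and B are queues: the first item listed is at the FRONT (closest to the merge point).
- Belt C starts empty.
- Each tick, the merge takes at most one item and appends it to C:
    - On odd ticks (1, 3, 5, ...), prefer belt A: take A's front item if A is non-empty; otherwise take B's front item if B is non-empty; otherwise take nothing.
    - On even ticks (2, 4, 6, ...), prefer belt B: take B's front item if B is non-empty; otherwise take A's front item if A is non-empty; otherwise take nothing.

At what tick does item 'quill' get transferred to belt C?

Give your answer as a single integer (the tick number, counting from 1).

Answer: 3

Derivation:
Tick 1: prefer A, take lens from A; A=[quill,crate] B=[clip,node,tube,knob,grate,peg] C=[lens]
Tick 2: prefer B, take clip from B; A=[quill,crate] B=[node,tube,knob,grate,peg] C=[lens,clip]
Tick 3: prefer A, take quill from A; A=[crate] B=[node,tube,knob,grate,peg] C=[lens,clip,quill]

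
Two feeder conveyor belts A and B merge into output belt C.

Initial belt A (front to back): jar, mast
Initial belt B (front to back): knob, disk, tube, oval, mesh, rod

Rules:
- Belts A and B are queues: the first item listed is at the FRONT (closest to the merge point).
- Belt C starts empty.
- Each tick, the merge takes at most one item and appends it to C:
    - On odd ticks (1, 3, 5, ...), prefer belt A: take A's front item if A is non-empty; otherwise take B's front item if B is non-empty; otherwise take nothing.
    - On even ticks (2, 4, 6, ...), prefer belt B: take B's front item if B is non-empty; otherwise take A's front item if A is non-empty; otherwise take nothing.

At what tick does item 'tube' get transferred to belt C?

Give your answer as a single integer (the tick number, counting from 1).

Tick 1: prefer A, take jar from A; A=[mast] B=[knob,disk,tube,oval,mesh,rod] C=[jar]
Tick 2: prefer B, take knob from B; A=[mast] B=[disk,tube,oval,mesh,rod] C=[jar,knob]
Tick 3: prefer A, take mast from A; A=[-] B=[disk,tube,oval,mesh,rod] C=[jar,knob,mast]
Tick 4: prefer B, take disk from B; A=[-] B=[tube,oval,mesh,rod] C=[jar,knob,mast,disk]
Tick 5: prefer A, take tube from B; A=[-] B=[oval,mesh,rod] C=[jar,knob,mast,disk,tube]

Answer: 5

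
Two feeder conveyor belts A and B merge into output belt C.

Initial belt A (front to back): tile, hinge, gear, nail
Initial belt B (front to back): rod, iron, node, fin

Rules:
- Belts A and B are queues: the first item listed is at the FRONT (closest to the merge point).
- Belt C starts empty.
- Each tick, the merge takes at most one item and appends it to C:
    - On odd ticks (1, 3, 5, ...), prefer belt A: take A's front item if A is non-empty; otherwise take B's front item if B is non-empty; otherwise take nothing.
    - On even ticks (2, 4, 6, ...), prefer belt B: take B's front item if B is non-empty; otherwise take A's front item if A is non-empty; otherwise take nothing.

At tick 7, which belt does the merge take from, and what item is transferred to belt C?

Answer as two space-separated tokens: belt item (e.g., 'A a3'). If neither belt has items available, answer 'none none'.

Answer: A nail

Derivation:
Tick 1: prefer A, take tile from A; A=[hinge,gear,nail] B=[rod,iron,node,fin] C=[tile]
Tick 2: prefer B, take rod from B; A=[hinge,gear,nail] B=[iron,node,fin] C=[tile,rod]
Tick 3: prefer A, take hinge from A; A=[gear,nail] B=[iron,node,fin] C=[tile,rod,hinge]
Tick 4: prefer B, take iron from B; A=[gear,nail] B=[node,fin] C=[tile,rod,hinge,iron]
Tick 5: prefer A, take gear from A; A=[nail] B=[node,fin] C=[tile,rod,hinge,iron,gear]
Tick 6: prefer B, take node from B; A=[nail] B=[fin] C=[tile,rod,hinge,iron,gear,node]
Tick 7: prefer A, take nail from A; A=[-] B=[fin] C=[tile,rod,hinge,iron,gear,node,nail]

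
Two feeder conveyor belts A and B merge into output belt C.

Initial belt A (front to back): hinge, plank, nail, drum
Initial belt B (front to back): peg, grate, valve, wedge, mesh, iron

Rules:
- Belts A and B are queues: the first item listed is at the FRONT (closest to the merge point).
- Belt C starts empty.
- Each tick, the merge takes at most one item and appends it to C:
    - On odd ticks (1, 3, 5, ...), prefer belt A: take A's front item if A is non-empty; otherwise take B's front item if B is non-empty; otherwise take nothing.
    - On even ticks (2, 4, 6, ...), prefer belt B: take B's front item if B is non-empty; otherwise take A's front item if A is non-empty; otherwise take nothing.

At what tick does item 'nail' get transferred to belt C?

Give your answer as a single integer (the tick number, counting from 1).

Tick 1: prefer A, take hinge from A; A=[plank,nail,drum] B=[peg,grate,valve,wedge,mesh,iron] C=[hinge]
Tick 2: prefer B, take peg from B; A=[plank,nail,drum] B=[grate,valve,wedge,mesh,iron] C=[hinge,peg]
Tick 3: prefer A, take plank from A; A=[nail,drum] B=[grate,valve,wedge,mesh,iron] C=[hinge,peg,plank]
Tick 4: prefer B, take grate from B; A=[nail,drum] B=[valve,wedge,mesh,iron] C=[hinge,peg,plank,grate]
Tick 5: prefer A, take nail from A; A=[drum] B=[valve,wedge,mesh,iron] C=[hinge,peg,plank,grate,nail]

Answer: 5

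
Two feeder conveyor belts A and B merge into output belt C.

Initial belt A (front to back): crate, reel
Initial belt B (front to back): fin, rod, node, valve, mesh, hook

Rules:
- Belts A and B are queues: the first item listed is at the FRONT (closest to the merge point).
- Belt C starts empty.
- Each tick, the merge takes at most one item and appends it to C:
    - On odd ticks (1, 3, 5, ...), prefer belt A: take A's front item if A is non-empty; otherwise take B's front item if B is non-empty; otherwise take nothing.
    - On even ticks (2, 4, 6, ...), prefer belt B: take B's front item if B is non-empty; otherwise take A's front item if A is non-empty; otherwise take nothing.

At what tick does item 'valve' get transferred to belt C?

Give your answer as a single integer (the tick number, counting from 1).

Tick 1: prefer A, take crate from A; A=[reel] B=[fin,rod,node,valve,mesh,hook] C=[crate]
Tick 2: prefer B, take fin from B; A=[reel] B=[rod,node,valve,mesh,hook] C=[crate,fin]
Tick 3: prefer A, take reel from A; A=[-] B=[rod,node,valve,mesh,hook] C=[crate,fin,reel]
Tick 4: prefer B, take rod from B; A=[-] B=[node,valve,mesh,hook] C=[crate,fin,reel,rod]
Tick 5: prefer A, take node from B; A=[-] B=[valve,mesh,hook] C=[crate,fin,reel,rod,node]
Tick 6: prefer B, take valve from B; A=[-] B=[mesh,hook] C=[crate,fin,reel,rod,node,valve]

Answer: 6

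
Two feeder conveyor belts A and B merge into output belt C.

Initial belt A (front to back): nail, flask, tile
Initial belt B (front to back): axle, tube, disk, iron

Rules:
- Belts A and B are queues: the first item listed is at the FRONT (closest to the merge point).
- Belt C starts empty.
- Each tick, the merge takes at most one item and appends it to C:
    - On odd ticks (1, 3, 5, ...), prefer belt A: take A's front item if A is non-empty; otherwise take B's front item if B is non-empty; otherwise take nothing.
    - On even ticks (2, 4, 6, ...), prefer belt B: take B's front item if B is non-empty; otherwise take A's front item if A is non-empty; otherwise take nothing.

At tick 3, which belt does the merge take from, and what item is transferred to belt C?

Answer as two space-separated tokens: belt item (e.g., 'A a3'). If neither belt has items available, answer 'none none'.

Tick 1: prefer A, take nail from A; A=[flask,tile] B=[axle,tube,disk,iron] C=[nail]
Tick 2: prefer B, take axle from B; A=[flask,tile] B=[tube,disk,iron] C=[nail,axle]
Tick 3: prefer A, take flask from A; A=[tile] B=[tube,disk,iron] C=[nail,axle,flask]

Answer: A flask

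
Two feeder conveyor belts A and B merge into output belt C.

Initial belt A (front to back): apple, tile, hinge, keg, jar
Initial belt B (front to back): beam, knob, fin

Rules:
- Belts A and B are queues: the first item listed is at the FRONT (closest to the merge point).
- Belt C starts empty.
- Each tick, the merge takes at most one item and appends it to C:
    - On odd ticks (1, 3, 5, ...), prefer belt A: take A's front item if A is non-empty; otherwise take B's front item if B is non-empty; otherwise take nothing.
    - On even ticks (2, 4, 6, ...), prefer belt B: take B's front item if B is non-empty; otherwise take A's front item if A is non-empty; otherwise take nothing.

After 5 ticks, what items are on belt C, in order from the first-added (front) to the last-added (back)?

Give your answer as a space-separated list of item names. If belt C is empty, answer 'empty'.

Answer: apple beam tile knob hinge

Derivation:
Tick 1: prefer A, take apple from A; A=[tile,hinge,keg,jar] B=[beam,knob,fin] C=[apple]
Tick 2: prefer B, take beam from B; A=[tile,hinge,keg,jar] B=[knob,fin] C=[apple,beam]
Tick 3: prefer A, take tile from A; A=[hinge,keg,jar] B=[knob,fin] C=[apple,beam,tile]
Tick 4: prefer B, take knob from B; A=[hinge,keg,jar] B=[fin] C=[apple,beam,tile,knob]
Tick 5: prefer A, take hinge from A; A=[keg,jar] B=[fin] C=[apple,beam,tile,knob,hinge]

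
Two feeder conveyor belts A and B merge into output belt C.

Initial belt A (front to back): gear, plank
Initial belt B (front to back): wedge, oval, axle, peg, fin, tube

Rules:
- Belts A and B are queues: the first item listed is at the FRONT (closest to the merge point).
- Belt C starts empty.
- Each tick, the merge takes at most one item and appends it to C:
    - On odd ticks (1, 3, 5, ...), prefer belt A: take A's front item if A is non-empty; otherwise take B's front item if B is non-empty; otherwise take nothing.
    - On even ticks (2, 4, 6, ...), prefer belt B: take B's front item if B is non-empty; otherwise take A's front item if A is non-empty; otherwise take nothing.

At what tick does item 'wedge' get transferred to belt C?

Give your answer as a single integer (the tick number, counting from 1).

Tick 1: prefer A, take gear from A; A=[plank] B=[wedge,oval,axle,peg,fin,tube] C=[gear]
Tick 2: prefer B, take wedge from B; A=[plank] B=[oval,axle,peg,fin,tube] C=[gear,wedge]

Answer: 2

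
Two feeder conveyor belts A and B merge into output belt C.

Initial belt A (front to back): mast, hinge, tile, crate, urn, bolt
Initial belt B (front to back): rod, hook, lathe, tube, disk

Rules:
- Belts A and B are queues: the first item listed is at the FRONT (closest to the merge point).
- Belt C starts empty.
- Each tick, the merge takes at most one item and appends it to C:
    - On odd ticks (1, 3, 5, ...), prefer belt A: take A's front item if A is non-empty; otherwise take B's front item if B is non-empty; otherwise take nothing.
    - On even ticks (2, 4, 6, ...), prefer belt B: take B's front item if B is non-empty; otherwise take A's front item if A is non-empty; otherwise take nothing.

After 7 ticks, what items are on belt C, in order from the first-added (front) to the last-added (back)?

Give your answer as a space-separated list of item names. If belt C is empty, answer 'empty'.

Tick 1: prefer A, take mast from A; A=[hinge,tile,crate,urn,bolt] B=[rod,hook,lathe,tube,disk] C=[mast]
Tick 2: prefer B, take rod from B; A=[hinge,tile,crate,urn,bolt] B=[hook,lathe,tube,disk] C=[mast,rod]
Tick 3: prefer A, take hinge from A; A=[tile,crate,urn,bolt] B=[hook,lathe,tube,disk] C=[mast,rod,hinge]
Tick 4: prefer B, take hook from B; A=[tile,crate,urn,bolt] B=[lathe,tube,disk] C=[mast,rod,hinge,hook]
Tick 5: prefer A, take tile from A; A=[crate,urn,bolt] B=[lathe,tube,disk] C=[mast,rod,hinge,hook,tile]
Tick 6: prefer B, take lathe from B; A=[crate,urn,bolt] B=[tube,disk] C=[mast,rod,hinge,hook,tile,lathe]
Tick 7: prefer A, take crate from A; A=[urn,bolt] B=[tube,disk] C=[mast,rod,hinge,hook,tile,lathe,crate]

Answer: mast rod hinge hook tile lathe crate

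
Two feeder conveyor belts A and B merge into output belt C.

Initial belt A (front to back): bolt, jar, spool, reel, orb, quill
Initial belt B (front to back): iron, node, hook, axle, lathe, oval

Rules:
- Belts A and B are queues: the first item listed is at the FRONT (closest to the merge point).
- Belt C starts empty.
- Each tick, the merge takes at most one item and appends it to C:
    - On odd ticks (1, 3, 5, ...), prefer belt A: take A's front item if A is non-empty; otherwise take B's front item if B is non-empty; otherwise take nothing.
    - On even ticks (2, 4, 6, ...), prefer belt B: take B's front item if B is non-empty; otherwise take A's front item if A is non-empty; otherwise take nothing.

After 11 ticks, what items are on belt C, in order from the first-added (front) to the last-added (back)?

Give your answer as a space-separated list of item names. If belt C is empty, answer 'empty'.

Tick 1: prefer A, take bolt from A; A=[jar,spool,reel,orb,quill] B=[iron,node,hook,axle,lathe,oval] C=[bolt]
Tick 2: prefer B, take iron from B; A=[jar,spool,reel,orb,quill] B=[node,hook,axle,lathe,oval] C=[bolt,iron]
Tick 3: prefer A, take jar from A; A=[spool,reel,orb,quill] B=[node,hook,axle,lathe,oval] C=[bolt,iron,jar]
Tick 4: prefer B, take node from B; A=[spool,reel,orb,quill] B=[hook,axle,lathe,oval] C=[bolt,iron,jar,node]
Tick 5: prefer A, take spool from A; A=[reel,orb,quill] B=[hook,axle,lathe,oval] C=[bolt,iron,jar,node,spool]
Tick 6: prefer B, take hook from B; A=[reel,orb,quill] B=[axle,lathe,oval] C=[bolt,iron,jar,node,spool,hook]
Tick 7: prefer A, take reel from A; A=[orb,quill] B=[axle,lathe,oval] C=[bolt,iron,jar,node,spool,hook,reel]
Tick 8: prefer B, take axle from B; A=[orb,quill] B=[lathe,oval] C=[bolt,iron,jar,node,spool,hook,reel,axle]
Tick 9: prefer A, take orb from A; A=[quill] B=[lathe,oval] C=[bolt,iron,jar,node,spool,hook,reel,axle,orb]
Tick 10: prefer B, take lathe from B; A=[quill] B=[oval] C=[bolt,iron,jar,node,spool,hook,reel,axle,orb,lathe]
Tick 11: prefer A, take quill from A; A=[-] B=[oval] C=[bolt,iron,jar,node,spool,hook,reel,axle,orb,lathe,quill]

Answer: bolt iron jar node spool hook reel axle orb lathe quill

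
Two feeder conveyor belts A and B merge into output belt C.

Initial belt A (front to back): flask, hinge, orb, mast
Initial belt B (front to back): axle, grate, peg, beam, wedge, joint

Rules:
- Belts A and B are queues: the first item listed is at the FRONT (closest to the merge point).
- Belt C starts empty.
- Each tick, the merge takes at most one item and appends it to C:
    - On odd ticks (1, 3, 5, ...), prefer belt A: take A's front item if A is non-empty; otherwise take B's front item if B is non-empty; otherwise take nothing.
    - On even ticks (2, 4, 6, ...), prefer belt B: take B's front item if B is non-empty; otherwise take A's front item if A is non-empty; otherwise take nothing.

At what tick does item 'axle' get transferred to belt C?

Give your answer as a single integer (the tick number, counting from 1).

Answer: 2

Derivation:
Tick 1: prefer A, take flask from A; A=[hinge,orb,mast] B=[axle,grate,peg,beam,wedge,joint] C=[flask]
Tick 2: prefer B, take axle from B; A=[hinge,orb,mast] B=[grate,peg,beam,wedge,joint] C=[flask,axle]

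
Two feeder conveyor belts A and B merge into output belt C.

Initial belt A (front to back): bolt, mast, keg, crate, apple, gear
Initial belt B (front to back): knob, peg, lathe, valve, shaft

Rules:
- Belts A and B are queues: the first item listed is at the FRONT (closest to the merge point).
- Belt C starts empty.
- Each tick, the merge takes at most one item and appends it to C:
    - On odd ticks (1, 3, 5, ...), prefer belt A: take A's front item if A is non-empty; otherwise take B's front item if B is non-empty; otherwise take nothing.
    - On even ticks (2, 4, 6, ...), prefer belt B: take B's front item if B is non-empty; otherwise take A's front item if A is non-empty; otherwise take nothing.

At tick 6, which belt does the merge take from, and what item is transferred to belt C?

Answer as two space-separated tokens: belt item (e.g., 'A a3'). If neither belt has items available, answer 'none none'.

Tick 1: prefer A, take bolt from A; A=[mast,keg,crate,apple,gear] B=[knob,peg,lathe,valve,shaft] C=[bolt]
Tick 2: prefer B, take knob from B; A=[mast,keg,crate,apple,gear] B=[peg,lathe,valve,shaft] C=[bolt,knob]
Tick 3: prefer A, take mast from A; A=[keg,crate,apple,gear] B=[peg,lathe,valve,shaft] C=[bolt,knob,mast]
Tick 4: prefer B, take peg from B; A=[keg,crate,apple,gear] B=[lathe,valve,shaft] C=[bolt,knob,mast,peg]
Tick 5: prefer A, take keg from A; A=[crate,apple,gear] B=[lathe,valve,shaft] C=[bolt,knob,mast,peg,keg]
Tick 6: prefer B, take lathe from B; A=[crate,apple,gear] B=[valve,shaft] C=[bolt,knob,mast,peg,keg,lathe]

Answer: B lathe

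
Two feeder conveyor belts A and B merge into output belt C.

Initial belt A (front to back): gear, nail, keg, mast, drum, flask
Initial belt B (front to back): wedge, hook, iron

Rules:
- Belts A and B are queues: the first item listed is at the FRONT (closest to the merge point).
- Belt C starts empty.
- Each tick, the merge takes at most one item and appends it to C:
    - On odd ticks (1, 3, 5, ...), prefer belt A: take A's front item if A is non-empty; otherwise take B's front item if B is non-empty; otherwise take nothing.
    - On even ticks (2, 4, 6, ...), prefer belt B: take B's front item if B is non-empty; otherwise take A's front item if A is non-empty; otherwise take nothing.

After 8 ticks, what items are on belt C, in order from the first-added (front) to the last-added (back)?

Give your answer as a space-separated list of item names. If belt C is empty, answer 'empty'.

Tick 1: prefer A, take gear from A; A=[nail,keg,mast,drum,flask] B=[wedge,hook,iron] C=[gear]
Tick 2: prefer B, take wedge from B; A=[nail,keg,mast,drum,flask] B=[hook,iron] C=[gear,wedge]
Tick 3: prefer A, take nail from A; A=[keg,mast,drum,flask] B=[hook,iron] C=[gear,wedge,nail]
Tick 4: prefer B, take hook from B; A=[keg,mast,drum,flask] B=[iron] C=[gear,wedge,nail,hook]
Tick 5: prefer A, take keg from A; A=[mast,drum,flask] B=[iron] C=[gear,wedge,nail,hook,keg]
Tick 6: prefer B, take iron from B; A=[mast,drum,flask] B=[-] C=[gear,wedge,nail,hook,keg,iron]
Tick 7: prefer A, take mast from A; A=[drum,flask] B=[-] C=[gear,wedge,nail,hook,keg,iron,mast]
Tick 8: prefer B, take drum from A; A=[flask] B=[-] C=[gear,wedge,nail,hook,keg,iron,mast,drum]

Answer: gear wedge nail hook keg iron mast drum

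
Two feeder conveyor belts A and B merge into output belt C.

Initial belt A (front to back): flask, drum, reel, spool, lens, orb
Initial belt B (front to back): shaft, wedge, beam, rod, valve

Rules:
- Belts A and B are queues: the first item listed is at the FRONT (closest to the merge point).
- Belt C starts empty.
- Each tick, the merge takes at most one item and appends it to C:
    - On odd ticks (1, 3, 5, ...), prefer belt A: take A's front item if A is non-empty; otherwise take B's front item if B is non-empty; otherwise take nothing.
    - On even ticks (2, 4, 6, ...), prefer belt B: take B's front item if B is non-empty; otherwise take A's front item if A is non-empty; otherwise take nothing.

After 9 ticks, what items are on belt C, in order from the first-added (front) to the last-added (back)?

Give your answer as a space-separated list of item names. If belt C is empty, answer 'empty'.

Answer: flask shaft drum wedge reel beam spool rod lens

Derivation:
Tick 1: prefer A, take flask from A; A=[drum,reel,spool,lens,orb] B=[shaft,wedge,beam,rod,valve] C=[flask]
Tick 2: prefer B, take shaft from B; A=[drum,reel,spool,lens,orb] B=[wedge,beam,rod,valve] C=[flask,shaft]
Tick 3: prefer A, take drum from A; A=[reel,spool,lens,orb] B=[wedge,beam,rod,valve] C=[flask,shaft,drum]
Tick 4: prefer B, take wedge from B; A=[reel,spool,lens,orb] B=[beam,rod,valve] C=[flask,shaft,drum,wedge]
Tick 5: prefer A, take reel from A; A=[spool,lens,orb] B=[beam,rod,valve] C=[flask,shaft,drum,wedge,reel]
Tick 6: prefer B, take beam from B; A=[spool,lens,orb] B=[rod,valve] C=[flask,shaft,drum,wedge,reel,beam]
Tick 7: prefer A, take spool from A; A=[lens,orb] B=[rod,valve] C=[flask,shaft,drum,wedge,reel,beam,spool]
Tick 8: prefer B, take rod from B; A=[lens,orb] B=[valve] C=[flask,shaft,drum,wedge,reel,beam,spool,rod]
Tick 9: prefer A, take lens from A; A=[orb] B=[valve] C=[flask,shaft,drum,wedge,reel,beam,spool,rod,lens]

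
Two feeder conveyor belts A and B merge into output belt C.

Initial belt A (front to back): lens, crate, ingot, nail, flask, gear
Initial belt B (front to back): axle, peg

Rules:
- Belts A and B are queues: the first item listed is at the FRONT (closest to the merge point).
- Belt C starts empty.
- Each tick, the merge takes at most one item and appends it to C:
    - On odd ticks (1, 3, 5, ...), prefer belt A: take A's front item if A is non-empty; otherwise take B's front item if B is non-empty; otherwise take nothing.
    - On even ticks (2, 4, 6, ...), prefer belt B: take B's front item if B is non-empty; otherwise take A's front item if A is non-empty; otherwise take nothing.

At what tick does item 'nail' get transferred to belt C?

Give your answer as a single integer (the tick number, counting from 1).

Tick 1: prefer A, take lens from A; A=[crate,ingot,nail,flask,gear] B=[axle,peg] C=[lens]
Tick 2: prefer B, take axle from B; A=[crate,ingot,nail,flask,gear] B=[peg] C=[lens,axle]
Tick 3: prefer A, take crate from A; A=[ingot,nail,flask,gear] B=[peg] C=[lens,axle,crate]
Tick 4: prefer B, take peg from B; A=[ingot,nail,flask,gear] B=[-] C=[lens,axle,crate,peg]
Tick 5: prefer A, take ingot from A; A=[nail,flask,gear] B=[-] C=[lens,axle,crate,peg,ingot]
Tick 6: prefer B, take nail from A; A=[flask,gear] B=[-] C=[lens,axle,crate,peg,ingot,nail]

Answer: 6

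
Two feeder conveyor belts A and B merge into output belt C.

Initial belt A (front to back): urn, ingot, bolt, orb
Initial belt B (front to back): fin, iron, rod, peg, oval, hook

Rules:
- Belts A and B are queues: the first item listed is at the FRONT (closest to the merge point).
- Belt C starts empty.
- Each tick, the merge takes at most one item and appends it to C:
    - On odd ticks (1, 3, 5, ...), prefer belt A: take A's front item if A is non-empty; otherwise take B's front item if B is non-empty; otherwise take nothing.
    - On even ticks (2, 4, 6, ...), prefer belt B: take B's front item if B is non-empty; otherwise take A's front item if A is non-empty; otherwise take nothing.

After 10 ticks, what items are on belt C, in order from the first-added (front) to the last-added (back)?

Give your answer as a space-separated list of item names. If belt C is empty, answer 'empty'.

Answer: urn fin ingot iron bolt rod orb peg oval hook

Derivation:
Tick 1: prefer A, take urn from A; A=[ingot,bolt,orb] B=[fin,iron,rod,peg,oval,hook] C=[urn]
Tick 2: prefer B, take fin from B; A=[ingot,bolt,orb] B=[iron,rod,peg,oval,hook] C=[urn,fin]
Tick 3: prefer A, take ingot from A; A=[bolt,orb] B=[iron,rod,peg,oval,hook] C=[urn,fin,ingot]
Tick 4: prefer B, take iron from B; A=[bolt,orb] B=[rod,peg,oval,hook] C=[urn,fin,ingot,iron]
Tick 5: prefer A, take bolt from A; A=[orb] B=[rod,peg,oval,hook] C=[urn,fin,ingot,iron,bolt]
Tick 6: prefer B, take rod from B; A=[orb] B=[peg,oval,hook] C=[urn,fin,ingot,iron,bolt,rod]
Tick 7: prefer A, take orb from A; A=[-] B=[peg,oval,hook] C=[urn,fin,ingot,iron,bolt,rod,orb]
Tick 8: prefer B, take peg from B; A=[-] B=[oval,hook] C=[urn,fin,ingot,iron,bolt,rod,orb,peg]
Tick 9: prefer A, take oval from B; A=[-] B=[hook] C=[urn,fin,ingot,iron,bolt,rod,orb,peg,oval]
Tick 10: prefer B, take hook from B; A=[-] B=[-] C=[urn,fin,ingot,iron,bolt,rod,orb,peg,oval,hook]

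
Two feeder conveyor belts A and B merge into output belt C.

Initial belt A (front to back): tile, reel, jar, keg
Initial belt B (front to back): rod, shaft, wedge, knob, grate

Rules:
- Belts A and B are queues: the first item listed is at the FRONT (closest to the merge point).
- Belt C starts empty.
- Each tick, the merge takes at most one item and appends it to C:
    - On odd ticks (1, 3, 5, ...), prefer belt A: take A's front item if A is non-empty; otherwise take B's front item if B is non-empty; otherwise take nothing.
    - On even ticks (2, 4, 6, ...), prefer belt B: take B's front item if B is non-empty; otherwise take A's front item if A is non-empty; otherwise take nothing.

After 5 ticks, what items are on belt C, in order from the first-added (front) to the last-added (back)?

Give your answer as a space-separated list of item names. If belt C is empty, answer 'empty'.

Answer: tile rod reel shaft jar

Derivation:
Tick 1: prefer A, take tile from A; A=[reel,jar,keg] B=[rod,shaft,wedge,knob,grate] C=[tile]
Tick 2: prefer B, take rod from B; A=[reel,jar,keg] B=[shaft,wedge,knob,grate] C=[tile,rod]
Tick 3: prefer A, take reel from A; A=[jar,keg] B=[shaft,wedge,knob,grate] C=[tile,rod,reel]
Tick 4: prefer B, take shaft from B; A=[jar,keg] B=[wedge,knob,grate] C=[tile,rod,reel,shaft]
Tick 5: prefer A, take jar from A; A=[keg] B=[wedge,knob,grate] C=[tile,rod,reel,shaft,jar]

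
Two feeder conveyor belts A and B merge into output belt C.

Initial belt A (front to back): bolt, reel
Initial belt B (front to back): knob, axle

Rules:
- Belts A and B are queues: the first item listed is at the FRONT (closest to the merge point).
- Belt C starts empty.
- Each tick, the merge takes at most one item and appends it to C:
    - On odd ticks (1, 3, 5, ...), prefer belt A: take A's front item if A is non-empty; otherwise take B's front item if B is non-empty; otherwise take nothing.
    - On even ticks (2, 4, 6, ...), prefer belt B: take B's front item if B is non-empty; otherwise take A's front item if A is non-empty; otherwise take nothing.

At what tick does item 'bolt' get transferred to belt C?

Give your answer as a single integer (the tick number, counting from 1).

Answer: 1

Derivation:
Tick 1: prefer A, take bolt from A; A=[reel] B=[knob,axle] C=[bolt]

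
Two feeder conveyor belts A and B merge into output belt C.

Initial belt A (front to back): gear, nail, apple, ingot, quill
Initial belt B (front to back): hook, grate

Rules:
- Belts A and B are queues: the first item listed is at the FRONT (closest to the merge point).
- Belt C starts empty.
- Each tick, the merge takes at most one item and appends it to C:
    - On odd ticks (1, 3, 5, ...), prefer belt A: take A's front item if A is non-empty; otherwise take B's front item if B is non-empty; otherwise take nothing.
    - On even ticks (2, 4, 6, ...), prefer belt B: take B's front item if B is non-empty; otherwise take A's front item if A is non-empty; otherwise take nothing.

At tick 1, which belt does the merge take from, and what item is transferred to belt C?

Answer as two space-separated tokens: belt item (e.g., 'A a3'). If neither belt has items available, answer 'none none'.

Answer: A gear

Derivation:
Tick 1: prefer A, take gear from A; A=[nail,apple,ingot,quill] B=[hook,grate] C=[gear]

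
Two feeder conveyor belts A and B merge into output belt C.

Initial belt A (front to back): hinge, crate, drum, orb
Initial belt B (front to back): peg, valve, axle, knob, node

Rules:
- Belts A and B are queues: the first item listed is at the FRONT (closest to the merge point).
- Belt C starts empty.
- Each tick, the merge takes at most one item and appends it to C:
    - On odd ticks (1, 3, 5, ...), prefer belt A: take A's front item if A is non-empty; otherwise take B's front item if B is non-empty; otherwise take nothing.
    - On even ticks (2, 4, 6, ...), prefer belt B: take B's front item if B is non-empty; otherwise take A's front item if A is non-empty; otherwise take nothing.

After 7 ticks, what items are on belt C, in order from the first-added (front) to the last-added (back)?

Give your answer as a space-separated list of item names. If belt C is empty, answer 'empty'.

Answer: hinge peg crate valve drum axle orb

Derivation:
Tick 1: prefer A, take hinge from A; A=[crate,drum,orb] B=[peg,valve,axle,knob,node] C=[hinge]
Tick 2: prefer B, take peg from B; A=[crate,drum,orb] B=[valve,axle,knob,node] C=[hinge,peg]
Tick 3: prefer A, take crate from A; A=[drum,orb] B=[valve,axle,knob,node] C=[hinge,peg,crate]
Tick 4: prefer B, take valve from B; A=[drum,orb] B=[axle,knob,node] C=[hinge,peg,crate,valve]
Tick 5: prefer A, take drum from A; A=[orb] B=[axle,knob,node] C=[hinge,peg,crate,valve,drum]
Tick 6: prefer B, take axle from B; A=[orb] B=[knob,node] C=[hinge,peg,crate,valve,drum,axle]
Tick 7: prefer A, take orb from A; A=[-] B=[knob,node] C=[hinge,peg,crate,valve,drum,axle,orb]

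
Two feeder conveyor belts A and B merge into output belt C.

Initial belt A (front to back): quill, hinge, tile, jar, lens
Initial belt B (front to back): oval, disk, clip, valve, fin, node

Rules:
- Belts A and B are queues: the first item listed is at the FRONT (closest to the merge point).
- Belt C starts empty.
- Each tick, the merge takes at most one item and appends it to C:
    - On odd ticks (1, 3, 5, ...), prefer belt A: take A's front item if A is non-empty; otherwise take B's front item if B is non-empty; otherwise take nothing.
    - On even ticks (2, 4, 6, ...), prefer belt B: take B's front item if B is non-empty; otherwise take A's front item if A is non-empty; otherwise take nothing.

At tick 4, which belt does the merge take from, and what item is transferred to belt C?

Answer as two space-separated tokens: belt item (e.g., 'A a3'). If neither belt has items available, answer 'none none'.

Tick 1: prefer A, take quill from A; A=[hinge,tile,jar,lens] B=[oval,disk,clip,valve,fin,node] C=[quill]
Tick 2: prefer B, take oval from B; A=[hinge,tile,jar,lens] B=[disk,clip,valve,fin,node] C=[quill,oval]
Tick 3: prefer A, take hinge from A; A=[tile,jar,lens] B=[disk,clip,valve,fin,node] C=[quill,oval,hinge]
Tick 4: prefer B, take disk from B; A=[tile,jar,lens] B=[clip,valve,fin,node] C=[quill,oval,hinge,disk]

Answer: B disk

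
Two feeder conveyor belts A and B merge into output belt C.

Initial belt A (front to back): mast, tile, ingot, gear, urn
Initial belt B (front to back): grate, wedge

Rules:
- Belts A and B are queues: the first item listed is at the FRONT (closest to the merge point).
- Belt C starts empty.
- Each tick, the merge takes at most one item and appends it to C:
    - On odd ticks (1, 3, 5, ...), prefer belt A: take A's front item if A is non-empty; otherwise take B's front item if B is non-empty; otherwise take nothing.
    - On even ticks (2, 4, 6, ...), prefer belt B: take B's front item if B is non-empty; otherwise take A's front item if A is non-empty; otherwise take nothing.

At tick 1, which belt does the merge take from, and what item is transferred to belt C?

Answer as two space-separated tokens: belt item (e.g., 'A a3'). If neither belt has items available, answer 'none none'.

Answer: A mast

Derivation:
Tick 1: prefer A, take mast from A; A=[tile,ingot,gear,urn] B=[grate,wedge] C=[mast]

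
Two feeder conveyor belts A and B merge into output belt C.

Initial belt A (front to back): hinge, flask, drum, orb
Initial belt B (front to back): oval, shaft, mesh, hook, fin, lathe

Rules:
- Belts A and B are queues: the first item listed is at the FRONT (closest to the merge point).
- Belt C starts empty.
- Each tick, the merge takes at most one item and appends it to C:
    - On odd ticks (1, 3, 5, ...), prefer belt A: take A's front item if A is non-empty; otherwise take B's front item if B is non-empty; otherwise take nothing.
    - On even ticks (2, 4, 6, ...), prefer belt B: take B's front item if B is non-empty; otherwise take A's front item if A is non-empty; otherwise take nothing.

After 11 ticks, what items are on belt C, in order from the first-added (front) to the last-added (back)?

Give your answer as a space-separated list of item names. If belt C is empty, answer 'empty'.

Tick 1: prefer A, take hinge from A; A=[flask,drum,orb] B=[oval,shaft,mesh,hook,fin,lathe] C=[hinge]
Tick 2: prefer B, take oval from B; A=[flask,drum,orb] B=[shaft,mesh,hook,fin,lathe] C=[hinge,oval]
Tick 3: prefer A, take flask from A; A=[drum,orb] B=[shaft,mesh,hook,fin,lathe] C=[hinge,oval,flask]
Tick 4: prefer B, take shaft from B; A=[drum,orb] B=[mesh,hook,fin,lathe] C=[hinge,oval,flask,shaft]
Tick 5: prefer A, take drum from A; A=[orb] B=[mesh,hook,fin,lathe] C=[hinge,oval,flask,shaft,drum]
Tick 6: prefer B, take mesh from B; A=[orb] B=[hook,fin,lathe] C=[hinge,oval,flask,shaft,drum,mesh]
Tick 7: prefer A, take orb from A; A=[-] B=[hook,fin,lathe] C=[hinge,oval,flask,shaft,drum,mesh,orb]
Tick 8: prefer B, take hook from B; A=[-] B=[fin,lathe] C=[hinge,oval,flask,shaft,drum,mesh,orb,hook]
Tick 9: prefer A, take fin from B; A=[-] B=[lathe] C=[hinge,oval,flask,shaft,drum,mesh,orb,hook,fin]
Tick 10: prefer B, take lathe from B; A=[-] B=[-] C=[hinge,oval,flask,shaft,drum,mesh,orb,hook,fin,lathe]
Tick 11: prefer A, both empty, nothing taken; A=[-] B=[-] C=[hinge,oval,flask,shaft,drum,mesh,orb,hook,fin,lathe]

Answer: hinge oval flask shaft drum mesh orb hook fin lathe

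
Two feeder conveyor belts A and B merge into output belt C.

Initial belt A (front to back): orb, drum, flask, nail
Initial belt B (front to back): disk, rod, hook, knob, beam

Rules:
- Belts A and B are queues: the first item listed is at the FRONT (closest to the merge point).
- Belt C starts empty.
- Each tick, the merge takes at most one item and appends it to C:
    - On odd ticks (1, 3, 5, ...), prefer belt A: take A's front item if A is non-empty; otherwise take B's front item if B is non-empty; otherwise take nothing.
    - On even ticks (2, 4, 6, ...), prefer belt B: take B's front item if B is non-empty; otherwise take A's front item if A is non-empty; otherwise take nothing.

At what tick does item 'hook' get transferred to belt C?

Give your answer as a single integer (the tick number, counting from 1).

Tick 1: prefer A, take orb from A; A=[drum,flask,nail] B=[disk,rod,hook,knob,beam] C=[orb]
Tick 2: prefer B, take disk from B; A=[drum,flask,nail] B=[rod,hook,knob,beam] C=[orb,disk]
Tick 3: prefer A, take drum from A; A=[flask,nail] B=[rod,hook,knob,beam] C=[orb,disk,drum]
Tick 4: prefer B, take rod from B; A=[flask,nail] B=[hook,knob,beam] C=[orb,disk,drum,rod]
Tick 5: prefer A, take flask from A; A=[nail] B=[hook,knob,beam] C=[orb,disk,drum,rod,flask]
Tick 6: prefer B, take hook from B; A=[nail] B=[knob,beam] C=[orb,disk,drum,rod,flask,hook]

Answer: 6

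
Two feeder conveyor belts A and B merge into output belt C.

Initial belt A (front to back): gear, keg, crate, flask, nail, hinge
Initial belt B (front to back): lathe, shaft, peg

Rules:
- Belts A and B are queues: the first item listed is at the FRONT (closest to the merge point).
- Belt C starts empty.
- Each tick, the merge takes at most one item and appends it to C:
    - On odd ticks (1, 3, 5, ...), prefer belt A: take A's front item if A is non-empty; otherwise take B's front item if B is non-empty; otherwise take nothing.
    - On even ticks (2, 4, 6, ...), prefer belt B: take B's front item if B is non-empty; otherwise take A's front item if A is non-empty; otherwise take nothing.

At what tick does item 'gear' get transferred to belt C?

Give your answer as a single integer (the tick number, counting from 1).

Answer: 1

Derivation:
Tick 1: prefer A, take gear from A; A=[keg,crate,flask,nail,hinge] B=[lathe,shaft,peg] C=[gear]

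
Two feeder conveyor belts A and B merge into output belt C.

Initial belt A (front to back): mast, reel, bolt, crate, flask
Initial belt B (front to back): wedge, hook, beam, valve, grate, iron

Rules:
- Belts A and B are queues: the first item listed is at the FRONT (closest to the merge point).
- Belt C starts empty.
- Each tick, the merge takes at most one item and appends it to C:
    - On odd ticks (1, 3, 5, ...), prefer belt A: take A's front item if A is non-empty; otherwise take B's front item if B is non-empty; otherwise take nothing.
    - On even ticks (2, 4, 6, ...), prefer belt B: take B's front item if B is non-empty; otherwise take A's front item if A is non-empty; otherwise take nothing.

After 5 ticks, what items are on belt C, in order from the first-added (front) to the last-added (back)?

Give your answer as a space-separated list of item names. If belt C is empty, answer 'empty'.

Answer: mast wedge reel hook bolt

Derivation:
Tick 1: prefer A, take mast from A; A=[reel,bolt,crate,flask] B=[wedge,hook,beam,valve,grate,iron] C=[mast]
Tick 2: prefer B, take wedge from B; A=[reel,bolt,crate,flask] B=[hook,beam,valve,grate,iron] C=[mast,wedge]
Tick 3: prefer A, take reel from A; A=[bolt,crate,flask] B=[hook,beam,valve,grate,iron] C=[mast,wedge,reel]
Tick 4: prefer B, take hook from B; A=[bolt,crate,flask] B=[beam,valve,grate,iron] C=[mast,wedge,reel,hook]
Tick 5: prefer A, take bolt from A; A=[crate,flask] B=[beam,valve,grate,iron] C=[mast,wedge,reel,hook,bolt]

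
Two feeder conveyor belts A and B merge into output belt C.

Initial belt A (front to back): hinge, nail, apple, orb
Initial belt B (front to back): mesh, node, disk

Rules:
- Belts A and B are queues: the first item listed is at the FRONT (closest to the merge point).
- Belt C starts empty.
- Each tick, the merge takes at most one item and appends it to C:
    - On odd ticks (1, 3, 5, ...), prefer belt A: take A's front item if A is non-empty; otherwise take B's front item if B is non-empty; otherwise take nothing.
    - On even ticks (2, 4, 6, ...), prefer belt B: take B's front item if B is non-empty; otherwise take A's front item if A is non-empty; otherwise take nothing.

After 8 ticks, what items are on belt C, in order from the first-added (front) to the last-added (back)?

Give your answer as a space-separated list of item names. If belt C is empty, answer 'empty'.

Answer: hinge mesh nail node apple disk orb

Derivation:
Tick 1: prefer A, take hinge from A; A=[nail,apple,orb] B=[mesh,node,disk] C=[hinge]
Tick 2: prefer B, take mesh from B; A=[nail,apple,orb] B=[node,disk] C=[hinge,mesh]
Tick 3: prefer A, take nail from A; A=[apple,orb] B=[node,disk] C=[hinge,mesh,nail]
Tick 4: prefer B, take node from B; A=[apple,orb] B=[disk] C=[hinge,mesh,nail,node]
Tick 5: prefer A, take apple from A; A=[orb] B=[disk] C=[hinge,mesh,nail,node,apple]
Tick 6: prefer B, take disk from B; A=[orb] B=[-] C=[hinge,mesh,nail,node,apple,disk]
Tick 7: prefer A, take orb from A; A=[-] B=[-] C=[hinge,mesh,nail,node,apple,disk,orb]
Tick 8: prefer B, both empty, nothing taken; A=[-] B=[-] C=[hinge,mesh,nail,node,apple,disk,orb]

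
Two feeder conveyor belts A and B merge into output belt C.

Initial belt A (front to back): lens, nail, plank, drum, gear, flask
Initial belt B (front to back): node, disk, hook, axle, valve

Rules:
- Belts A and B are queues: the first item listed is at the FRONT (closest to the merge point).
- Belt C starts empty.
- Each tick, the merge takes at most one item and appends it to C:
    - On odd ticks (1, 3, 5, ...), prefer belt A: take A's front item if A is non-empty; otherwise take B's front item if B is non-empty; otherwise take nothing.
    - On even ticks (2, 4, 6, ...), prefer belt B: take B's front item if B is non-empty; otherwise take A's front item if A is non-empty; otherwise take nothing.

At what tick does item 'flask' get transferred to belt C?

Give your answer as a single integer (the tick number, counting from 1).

Answer: 11

Derivation:
Tick 1: prefer A, take lens from A; A=[nail,plank,drum,gear,flask] B=[node,disk,hook,axle,valve] C=[lens]
Tick 2: prefer B, take node from B; A=[nail,plank,drum,gear,flask] B=[disk,hook,axle,valve] C=[lens,node]
Tick 3: prefer A, take nail from A; A=[plank,drum,gear,flask] B=[disk,hook,axle,valve] C=[lens,node,nail]
Tick 4: prefer B, take disk from B; A=[plank,drum,gear,flask] B=[hook,axle,valve] C=[lens,node,nail,disk]
Tick 5: prefer A, take plank from A; A=[drum,gear,flask] B=[hook,axle,valve] C=[lens,node,nail,disk,plank]
Tick 6: prefer B, take hook from B; A=[drum,gear,flask] B=[axle,valve] C=[lens,node,nail,disk,plank,hook]
Tick 7: prefer A, take drum from A; A=[gear,flask] B=[axle,valve] C=[lens,node,nail,disk,plank,hook,drum]
Tick 8: prefer B, take axle from B; A=[gear,flask] B=[valve] C=[lens,node,nail,disk,plank,hook,drum,axle]
Tick 9: prefer A, take gear from A; A=[flask] B=[valve] C=[lens,node,nail,disk,plank,hook,drum,axle,gear]
Tick 10: prefer B, take valve from B; A=[flask] B=[-] C=[lens,node,nail,disk,plank,hook,drum,axle,gear,valve]
Tick 11: prefer A, take flask from A; A=[-] B=[-] C=[lens,node,nail,disk,plank,hook,drum,axle,gear,valve,flask]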